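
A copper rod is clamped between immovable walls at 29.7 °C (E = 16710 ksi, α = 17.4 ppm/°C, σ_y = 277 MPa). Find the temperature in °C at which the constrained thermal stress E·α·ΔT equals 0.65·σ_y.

E = 16710 ksi = 115.2 GPa.
E·α·ΔT = 180.1 MPa ⇒ ΔT = 180.1 / (115.2×10³ × 17.4×10⁻⁶) = 89.81 K.
T = 29.7 + 89.81 = 119.5 °C.

120 °C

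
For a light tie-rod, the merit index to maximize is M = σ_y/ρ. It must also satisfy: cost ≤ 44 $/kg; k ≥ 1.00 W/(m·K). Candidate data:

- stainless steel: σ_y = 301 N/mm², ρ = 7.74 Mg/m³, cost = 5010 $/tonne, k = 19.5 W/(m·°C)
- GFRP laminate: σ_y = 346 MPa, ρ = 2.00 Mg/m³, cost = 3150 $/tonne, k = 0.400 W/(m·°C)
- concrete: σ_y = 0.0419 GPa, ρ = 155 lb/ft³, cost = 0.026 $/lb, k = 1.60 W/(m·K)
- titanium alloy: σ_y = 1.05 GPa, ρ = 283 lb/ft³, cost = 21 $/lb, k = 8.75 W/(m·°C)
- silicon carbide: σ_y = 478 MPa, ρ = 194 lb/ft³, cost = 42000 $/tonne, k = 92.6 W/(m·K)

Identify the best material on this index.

Screen on constraints: cost ≤ 44 $/kg; k ≥ 1.00 W/(m·K). Survivors: stainless steel, concrete, silicon carbide.
After converting to SI:
  stainless steel: σ_y = 301.0 MPa, ρ = 7740 kg/m³
  concrete: σ_y = 41.90 MPa, ρ = 2483 kg/m³
  silicon carbide: σ_y = 478.0 MPa, ρ = 3108 kg/m³
  silicon carbide: M = 154 kN·m/kg
  stainless steel: M = 38.9 kN·m/kg
  concrete: M = 16.9 kN·m/kg
Silicon carbide ranks first.

silicon carbide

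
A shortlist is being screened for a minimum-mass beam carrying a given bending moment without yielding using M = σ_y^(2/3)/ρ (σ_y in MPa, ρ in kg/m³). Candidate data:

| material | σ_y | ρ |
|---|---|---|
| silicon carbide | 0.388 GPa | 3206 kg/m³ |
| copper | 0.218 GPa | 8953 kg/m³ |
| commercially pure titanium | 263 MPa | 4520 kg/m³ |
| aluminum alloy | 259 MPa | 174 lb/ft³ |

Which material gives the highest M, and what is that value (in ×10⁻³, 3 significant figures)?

Putting every candidate on a common basis:
  silicon carbide: σ_y = 388.0 MPa, ρ = 3206 kg/m³
  copper: σ_y = 218.0 MPa, ρ = 8953 kg/m³
  commercially pure titanium: σ_y = 263.0 MPa, ρ = 4520 kg/m³
  aluminum alloy: σ_y = 259.0 MPa, ρ = 2787 kg/m³
  silicon carbide: M = 16.6×10⁻³
  aluminum alloy: M = 14.6×10⁻³
  commercially pure titanium: M = 9.08×10⁻³
  copper: M = 4.05×10⁻³
The maximum is for silicon carbide.

silicon carbide, M = 16.6×10⁻³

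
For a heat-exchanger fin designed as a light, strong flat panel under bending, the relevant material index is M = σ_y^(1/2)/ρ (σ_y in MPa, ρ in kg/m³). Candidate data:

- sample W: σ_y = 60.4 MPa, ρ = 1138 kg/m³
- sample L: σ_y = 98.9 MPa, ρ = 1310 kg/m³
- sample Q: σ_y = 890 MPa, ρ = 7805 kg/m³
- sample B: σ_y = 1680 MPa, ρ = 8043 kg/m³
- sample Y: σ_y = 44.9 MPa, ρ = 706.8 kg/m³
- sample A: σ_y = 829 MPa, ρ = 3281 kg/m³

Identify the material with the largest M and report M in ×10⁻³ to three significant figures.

sample Y, M = 9.48×10⁻³

Per-candidate index values:
  sample Y: M = 9.48×10⁻³
  sample A: M = 8.78×10⁻³
  sample L: M = 7.59×10⁻³
  sample W: M = 6.83×10⁻³
  sample B: M = 5.10×10⁻³
  sample Q: M = 3.82×10⁻³
Highest index: sample Y.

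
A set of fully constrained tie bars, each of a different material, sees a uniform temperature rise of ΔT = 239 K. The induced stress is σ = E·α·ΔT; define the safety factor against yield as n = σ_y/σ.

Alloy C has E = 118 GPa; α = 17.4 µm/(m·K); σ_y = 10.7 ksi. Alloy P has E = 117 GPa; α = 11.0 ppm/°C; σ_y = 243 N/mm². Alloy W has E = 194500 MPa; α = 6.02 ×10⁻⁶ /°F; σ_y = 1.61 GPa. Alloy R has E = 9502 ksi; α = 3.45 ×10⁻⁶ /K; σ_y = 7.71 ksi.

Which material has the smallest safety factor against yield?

In consistent units (E in GPa, α in ×10⁻⁶/K, σ_y in MPa):
  alloy C: E = 118.0, α = 17.4, σ_y = 73.77 → σ = 491 MPa, n = 0.150
  alloy P: E = 117.0, α = 11.0, σ_y = 243.0 → σ = 308 MPa, n = 0.790
  alloy W: E = 194.5, α = 10.8, σ_y = 1610 → σ = 504 MPa, n = 3.20
  alloy R: E = 65.51, α = 3.45, σ_y = 53.16 → σ = 54.0 MPa, n = 0.984
Alloy C has the lowest safety factor, n = 0.150.

alloy C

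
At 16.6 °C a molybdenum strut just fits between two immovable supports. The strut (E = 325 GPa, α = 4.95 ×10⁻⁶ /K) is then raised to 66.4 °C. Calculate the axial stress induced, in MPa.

80.1 MPa

ΔT = 49.80 K. Constrained thermal stress σ = E·α·ΔT = 325.0×10³ MPa × 4.95×10⁻⁶ × 49.80 = 80.1 MPa (compressive).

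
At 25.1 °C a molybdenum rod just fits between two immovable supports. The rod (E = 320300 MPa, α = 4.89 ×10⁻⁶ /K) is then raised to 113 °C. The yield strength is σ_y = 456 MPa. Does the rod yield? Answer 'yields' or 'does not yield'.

E = 320300 MPa = 320.3 GPa.
ΔT = 87.90 K. Constrained thermal stress σ = E·α·ΔT = 320.3×10³ MPa × 4.89×10⁻⁶ × 87.90 = 138 MPa (compressive).
Compare to σ_y = 456 MPa: σ < σ_y, so it does not yield.

does not yield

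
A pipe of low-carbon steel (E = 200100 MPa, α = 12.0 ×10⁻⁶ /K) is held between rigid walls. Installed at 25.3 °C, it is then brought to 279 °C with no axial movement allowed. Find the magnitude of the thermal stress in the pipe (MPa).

E = 200100 MPa = 200.1 GPa.
ΔT = 253.7 K. Constrained thermal stress σ = E·α·ΔT = 200.1×10³ MPa × 12.0×10⁻⁶ × 253.7 = 609 MPa (compressive).

609 MPa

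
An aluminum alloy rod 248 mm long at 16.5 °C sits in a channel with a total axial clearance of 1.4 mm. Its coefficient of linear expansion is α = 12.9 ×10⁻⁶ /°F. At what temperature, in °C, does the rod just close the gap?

α = 12.9×10⁻⁶/°F × 9/5 = 23.2×10⁻⁶/K.
α·L₀·ΔT = 1.4 mm ⇒ ΔT = 1.4 / (23.2×10⁻⁶ × 248.0) = 243.1 K.
T = 16.5 + 243.1 = 259.6 °C.

260 °C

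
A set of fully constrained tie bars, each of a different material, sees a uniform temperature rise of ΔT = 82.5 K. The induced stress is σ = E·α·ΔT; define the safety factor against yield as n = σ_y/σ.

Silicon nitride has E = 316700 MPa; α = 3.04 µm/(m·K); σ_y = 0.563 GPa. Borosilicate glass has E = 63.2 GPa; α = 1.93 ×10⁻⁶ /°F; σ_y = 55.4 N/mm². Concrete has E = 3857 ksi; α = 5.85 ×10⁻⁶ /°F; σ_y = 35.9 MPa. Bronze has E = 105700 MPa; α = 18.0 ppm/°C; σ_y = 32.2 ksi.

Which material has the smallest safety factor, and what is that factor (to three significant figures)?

Per material, after unit conversion:
  silicon nitride: E = 316.7, α = 3.04, σ_y = 563.0 → σ = 79.4 MPa, n = 7.09
  borosilicate glass: E = 63.20, α = 3.47, σ_y = 55.40 → σ = 18.1 MPa, n = 3.06
  concrete: E = 26.59, α = 10.5, σ_y = 35.90 → σ = 23.1 MPa, n = 1.55
  bronze: E = 105.7, α = 18.0, σ_y = 222.0 → σ = 157 MPa, n = 1.41
Bronze has the lowest safety factor, n = 1.41.

bronze, n = 1.41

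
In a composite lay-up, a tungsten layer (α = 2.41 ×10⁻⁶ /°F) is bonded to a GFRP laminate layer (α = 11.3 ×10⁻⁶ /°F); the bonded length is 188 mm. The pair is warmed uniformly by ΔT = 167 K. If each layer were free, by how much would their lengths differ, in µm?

tungsten: α = 2.41×10⁻⁶/°F × 9/5 = 4.34×10⁻⁶/K.
GFRP laminate: α = 11.3×10⁻⁶/°F × 9/5 = 20.3×10⁻⁶/K.
Δα = |4.34 − 20.3|×10⁻⁶/K = 16.0×10⁻⁶/K.
ΔL_mismatch = Δα·L·ΔT = 16.0×10⁻⁶ × 188.0 mm × 167.0 K = 502 µm.

502 µm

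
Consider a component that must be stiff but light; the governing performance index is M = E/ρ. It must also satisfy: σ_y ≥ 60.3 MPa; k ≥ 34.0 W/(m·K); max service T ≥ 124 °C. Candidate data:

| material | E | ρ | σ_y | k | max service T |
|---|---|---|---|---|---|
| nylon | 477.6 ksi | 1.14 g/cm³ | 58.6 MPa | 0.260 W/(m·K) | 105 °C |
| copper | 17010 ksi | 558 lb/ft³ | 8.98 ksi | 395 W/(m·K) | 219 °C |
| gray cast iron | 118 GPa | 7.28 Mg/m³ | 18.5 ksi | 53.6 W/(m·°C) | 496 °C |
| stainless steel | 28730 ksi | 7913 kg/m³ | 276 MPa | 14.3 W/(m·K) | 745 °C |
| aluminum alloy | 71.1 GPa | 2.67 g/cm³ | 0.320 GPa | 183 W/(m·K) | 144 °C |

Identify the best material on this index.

Screen on constraints: σ_y ≥ 60.3 MPa; k ≥ 34.0 W/(m·K); max service T ≥ 124 °C. Survivors: copper, gray cast iron, aluminum alloy.
Convert each candidate to consistent units, then evaluate M:
  copper: E = 117.3 GPa, ρ = 8938 kg/m³
  gray cast iron: E = 118.0 GPa, ρ = 7280 kg/m³
  aluminum alloy: E = 71.10 GPa, ρ = 2670 kg/m³
  aluminum alloy: M = 26.6 MN·m/kg
  gray cast iron: M = 16.2 MN·m/kg
  copper: M = 13.1 MN·m/kg
Aluminum alloy has the largest M.

aluminum alloy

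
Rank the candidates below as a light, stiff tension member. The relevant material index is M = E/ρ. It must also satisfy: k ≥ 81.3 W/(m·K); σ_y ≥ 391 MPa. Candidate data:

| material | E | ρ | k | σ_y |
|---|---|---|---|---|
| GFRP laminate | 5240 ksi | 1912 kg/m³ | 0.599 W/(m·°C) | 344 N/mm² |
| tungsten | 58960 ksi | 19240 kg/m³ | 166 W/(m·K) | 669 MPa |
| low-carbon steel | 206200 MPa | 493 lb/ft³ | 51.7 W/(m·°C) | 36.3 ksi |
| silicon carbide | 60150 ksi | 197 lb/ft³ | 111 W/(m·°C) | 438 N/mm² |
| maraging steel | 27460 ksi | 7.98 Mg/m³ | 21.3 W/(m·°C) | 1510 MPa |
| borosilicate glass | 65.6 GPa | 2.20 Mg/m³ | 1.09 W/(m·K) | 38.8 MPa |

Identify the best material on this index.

silicon carbide

Screen on constraints: k ≥ 81.3 W/(m·K); σ_y ≥ 391 MPa. Survivors: tungsten, silicon carbide.
Convert each candidate to consistent units, then evaluate M:
  tungsten: E = 406.5 GPa, ρ = 19240 kg/m³
  silicon carbide: E = 414.7 GPa, ρ = 3156 kg/m³
  silicon carbide: M = 131 MN·m/kg
  tungsten: M = 21.1 MN·m/kg
Silicon carbide ranks first.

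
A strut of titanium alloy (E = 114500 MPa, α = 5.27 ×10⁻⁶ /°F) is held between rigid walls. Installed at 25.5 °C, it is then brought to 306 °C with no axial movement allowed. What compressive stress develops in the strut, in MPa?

305 MPa

E = 114500 MPa = 114.5 GPa.
α = 5.27×10⁻⁶/°F × 9/5 = 9.49×10⁻⁶/K.
ΔT = 280.5 K. Constrained thermal stress σ = E·α·ΔT = 114.5×10³ MPa × 9.49×10⁻⁶ × 280.5 = 305 MPa (compressive).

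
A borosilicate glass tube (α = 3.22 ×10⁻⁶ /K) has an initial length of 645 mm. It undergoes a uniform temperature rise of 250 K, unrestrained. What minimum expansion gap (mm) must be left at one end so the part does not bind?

ΔL = α·L₀·ΔT = 3.22×10⁻⁶ × 645 mm × 250.0 K = 0.519 mm.

0.519 mm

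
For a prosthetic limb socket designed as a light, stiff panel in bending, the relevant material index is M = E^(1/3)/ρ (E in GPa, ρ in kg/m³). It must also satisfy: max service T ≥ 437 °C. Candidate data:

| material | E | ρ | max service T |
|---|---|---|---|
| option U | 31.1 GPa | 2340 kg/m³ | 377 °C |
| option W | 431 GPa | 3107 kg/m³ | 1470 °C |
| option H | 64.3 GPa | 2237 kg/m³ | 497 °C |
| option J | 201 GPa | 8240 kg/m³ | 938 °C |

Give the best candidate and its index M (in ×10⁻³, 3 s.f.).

option W, M = 2.43×10⁻³

Screen on constraints: max service T ≥ 437 °C. Survivors: option W, option H, option J.
Evaluate M for each candidate:
  option W: M = 2.43×10⁻³
  option H: M = 1.79×10⁻³
  option J: M = 0.711×10⁻³
The maximum is for option W.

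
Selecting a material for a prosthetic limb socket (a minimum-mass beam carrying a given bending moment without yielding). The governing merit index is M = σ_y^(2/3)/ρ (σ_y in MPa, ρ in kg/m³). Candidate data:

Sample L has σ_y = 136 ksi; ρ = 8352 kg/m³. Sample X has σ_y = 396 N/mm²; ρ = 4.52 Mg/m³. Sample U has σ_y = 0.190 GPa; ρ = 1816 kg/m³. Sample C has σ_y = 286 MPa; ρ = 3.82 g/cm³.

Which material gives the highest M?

Putting every candidate on a common basis:
  sample L: σ_y = 937.7 MPa, ρ = 8352 kg/m³
  sample X: σ_y = 396.0 MPa, ρ = 4520 kg/m³
  sample U: σ_y = 190.0 MPa, ρ = 1816 kg/m³
  sample C: σ_y = 286.0 MPa, ρ = 3820 kg/m³
  sample U: M = 18.2×10⁻³
  sample X: M = 11.9×10⁻³
  sample L: M = 11.5×10⁻³
  sample C: M = 11.4×10⁻³
Sample U ranks first.

sample U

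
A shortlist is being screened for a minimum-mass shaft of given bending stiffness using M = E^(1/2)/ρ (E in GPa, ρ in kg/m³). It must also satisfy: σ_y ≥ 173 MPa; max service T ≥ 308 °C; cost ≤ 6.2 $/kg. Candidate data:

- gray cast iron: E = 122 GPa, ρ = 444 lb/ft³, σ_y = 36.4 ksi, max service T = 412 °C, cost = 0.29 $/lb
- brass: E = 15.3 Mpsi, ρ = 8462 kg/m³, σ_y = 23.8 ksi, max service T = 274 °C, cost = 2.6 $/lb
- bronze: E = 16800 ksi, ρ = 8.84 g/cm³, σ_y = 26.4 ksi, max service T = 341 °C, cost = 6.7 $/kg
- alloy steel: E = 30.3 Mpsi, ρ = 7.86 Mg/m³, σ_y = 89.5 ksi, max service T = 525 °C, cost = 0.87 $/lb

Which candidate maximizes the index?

Screen on constraints: σ_y ≥ 173 MPa; max service T ≥ 308 °C; cost ≤ 6.2 $/kg. Survivors: gray cast iron, alloy steel.
Putting every candidate on a common basis:
  gray cast iron: E = 122.0 GPa, ρ = 7112 kg/m³
  alloy steel: E = 208.9 GPa, ρ = 7860 kg/m³
  alloy steel: M = 1.84×10⁻³
  gray cast iron: M = 1.55×10⁻³
Alloy steel has the largest M.

alloy steel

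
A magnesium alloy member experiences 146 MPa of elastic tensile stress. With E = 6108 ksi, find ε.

E = 6108 ksi = 42.11 GPa = 42110 MPa.
ε = σ/E = 146 / 42110 = 3.47×10⁻³.

3.47×10⁻³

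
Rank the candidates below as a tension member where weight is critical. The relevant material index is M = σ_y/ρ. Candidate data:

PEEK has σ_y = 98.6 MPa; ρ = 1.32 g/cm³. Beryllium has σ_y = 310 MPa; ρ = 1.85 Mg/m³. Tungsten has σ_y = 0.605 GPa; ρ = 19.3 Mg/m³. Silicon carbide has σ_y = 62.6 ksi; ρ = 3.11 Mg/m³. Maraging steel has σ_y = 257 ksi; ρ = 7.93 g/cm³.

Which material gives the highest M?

maraging steel

Convert each candidate to consistent units, then evaluate M:
  PEEK: σ_y = 98.60 MPa, ρ = 1320 kg/m³
  beryllium: σ_y = 310.0 MPa, ρ = 1850 kg/m³
  tungsten: σ_y = 605.0 MPa, ρ = 19300 kg/m³
  silicon carbide: σ_y = 431.6 MPa, ρ = 3110 kg/m³
  maraging steel: σ_y = 1772 MPa, ρ = 7930 kg/m³
  maraging steel: M = 223 kN·m/kg
  beryllium: M = 168 kN·m/kg
  silicon carbide: M = 139 kN·m/kg
  PEEK: M = 74.7 kN·m/kg
  tungsten: M = 31.3 kN·m/kg
Highest index: maraging steel.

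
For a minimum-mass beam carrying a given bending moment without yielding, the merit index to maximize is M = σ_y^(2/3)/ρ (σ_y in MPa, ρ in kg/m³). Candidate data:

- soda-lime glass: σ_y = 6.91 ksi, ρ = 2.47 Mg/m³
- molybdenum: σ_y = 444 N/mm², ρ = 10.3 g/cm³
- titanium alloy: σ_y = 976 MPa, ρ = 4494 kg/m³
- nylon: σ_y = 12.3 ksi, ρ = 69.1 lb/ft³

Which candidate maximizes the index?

After converting to SI:
  soda-lime glass: σ_y = 47.64 MPa, ρ = 2470 kg/m³
  molybdenum: σ_y = 444.0 MPa, ρ = 10300 kg/m³
  titanium alloy: σ_y = 976.0 MPa, ρ = 4494 kg/m³
  nylon: σ_y = 84.81 MPa, ρ = 1107 kg/m³
  titanium alloy: M = 21.9×10⁻³
  nylon: M = 17.4×10⁻³
  molybdenum: M = 5.65×10⁻³
  soda-lime glass: M = 5.32×10⁻³
Highest index: titanium alloy.

titanium alloy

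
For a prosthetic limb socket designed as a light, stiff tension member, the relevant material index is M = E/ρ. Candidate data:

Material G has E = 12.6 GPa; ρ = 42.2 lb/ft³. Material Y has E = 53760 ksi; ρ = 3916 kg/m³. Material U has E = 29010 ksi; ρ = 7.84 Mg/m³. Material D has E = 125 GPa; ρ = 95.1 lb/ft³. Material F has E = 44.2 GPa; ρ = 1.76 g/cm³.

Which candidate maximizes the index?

material Y

Putting every candidate on a common basis:
  material G: E = 12.60 GPa, ρ = 676.0 kg/m³
  material Y: E = 370.7 GPa, ρ = 3916 kg/m³
  material U: E = 200.0 GPa, ρ = 7840 kg/m³
  material D: E = 125.0 GPa, ρ = 1523 kg/m³
  material F: E = 44.20 GPa, ρ = 1760 kg/m³
  material Y: M = 94.7 MN·m/kg
  material D: M = 82.1 MN·m/kg
  material U: M = 25.5 MN·m/kg
  material F: M = 25.1 MN·m/kg
  material G: M = 18.6 MN·m/kg
The maximum is for material Y.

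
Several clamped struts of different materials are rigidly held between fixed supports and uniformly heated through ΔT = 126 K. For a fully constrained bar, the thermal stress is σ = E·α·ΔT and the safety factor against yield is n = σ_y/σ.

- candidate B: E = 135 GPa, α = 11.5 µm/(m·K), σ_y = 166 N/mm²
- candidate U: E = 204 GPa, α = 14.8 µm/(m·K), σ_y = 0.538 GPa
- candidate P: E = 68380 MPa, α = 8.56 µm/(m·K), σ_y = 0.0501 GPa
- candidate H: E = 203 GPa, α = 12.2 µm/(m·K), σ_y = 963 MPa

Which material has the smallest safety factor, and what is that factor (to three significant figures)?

candidate P, n = 0.679

In consistent units (E in GPa, α in ×10⁻⁶/K, σ_y in MPa):
  candidate B: E = 135.0, α = 11.5, σ_y = 166.0 → σ = 196 MPa, n = 0.849
  candidate U: E = 204.0, α = 14.8, σ_y = 538.0 → σ = 380 MPa, n = 1.41
  candidate P: E = 68.38, α = 8.56, σ_y = 50.10 → σ = 73.8 MPa, n = 0.679
  candidate H: E = 203.0, α = 12.2, σ_y = 963.0 → σ = 312 MPa, n = 3.09
The minimum is candidate P at n = 0.679.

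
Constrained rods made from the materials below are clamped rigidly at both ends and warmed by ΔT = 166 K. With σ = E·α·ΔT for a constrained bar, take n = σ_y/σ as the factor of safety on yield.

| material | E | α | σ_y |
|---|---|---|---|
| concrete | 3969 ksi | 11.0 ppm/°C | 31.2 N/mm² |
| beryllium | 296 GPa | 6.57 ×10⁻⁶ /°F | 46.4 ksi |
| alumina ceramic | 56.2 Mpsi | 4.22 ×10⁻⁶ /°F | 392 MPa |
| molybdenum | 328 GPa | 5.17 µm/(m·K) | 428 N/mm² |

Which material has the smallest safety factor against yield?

beryllium

Per material, after unit conversion:
  concrete: E = 27.37, α = 11.0, σ_y = 31.20 → σ = 50.0 MPa, n = 0.624
  beryllium: E = 296.0, α = 11.8, σ_y = 319.9 → σ = 581 MPa, n = 0.551
  alumina ceramic: E = 387.5, α = 7.60, σ_y = 392.0 → σ = 489 MPa, n = 0.802
  molybdenum: E = 328.0, α = 5.17, σ_y = 428.0 → σ = 281 MPa, n = 1.52
Beryllium has the lowest safety factor, n = 0.551.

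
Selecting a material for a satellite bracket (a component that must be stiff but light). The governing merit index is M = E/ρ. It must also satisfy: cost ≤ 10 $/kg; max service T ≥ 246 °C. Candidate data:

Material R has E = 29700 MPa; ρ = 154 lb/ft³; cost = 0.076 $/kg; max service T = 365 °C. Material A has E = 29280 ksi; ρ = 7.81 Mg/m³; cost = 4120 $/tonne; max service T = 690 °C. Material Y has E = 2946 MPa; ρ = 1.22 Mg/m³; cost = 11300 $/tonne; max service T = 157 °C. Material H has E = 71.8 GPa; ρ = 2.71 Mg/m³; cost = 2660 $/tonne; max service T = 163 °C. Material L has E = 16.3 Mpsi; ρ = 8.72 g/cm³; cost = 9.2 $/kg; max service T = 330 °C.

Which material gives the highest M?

material A

Screen on constraints: cost ≤ 10 $/kg; max service T ≥ 246 °C. Survivors: material R, material A, material L.
Putting every candidate on a common basis:
  material R: E = 29.70 GPa, ρ = 2467 kg/m³
  material A: E = 201.9 GPa, ρ = 7810 kg/m³
  material L: E = 112.4 GPa, ρ = 8720 kg/m³
  material A: M = 25.8 MN·m/kg
  material L: M = 12.9 MN·m/kg
  material R: M = 12.0 MN·m/kg
Highest index: material A.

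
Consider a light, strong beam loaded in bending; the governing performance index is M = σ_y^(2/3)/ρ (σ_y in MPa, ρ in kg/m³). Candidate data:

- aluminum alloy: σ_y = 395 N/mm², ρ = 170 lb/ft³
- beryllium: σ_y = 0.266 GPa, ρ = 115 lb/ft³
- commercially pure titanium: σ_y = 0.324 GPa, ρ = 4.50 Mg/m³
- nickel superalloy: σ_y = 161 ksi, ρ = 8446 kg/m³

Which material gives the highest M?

In SI units:
  aluminum alloy: σ_y = 395.0 MPa, ρ = 2723 kg/m³
  beryllium: σ_y = 266.0 MPa, ρ = 1842 kg/m³
  commercially pure titanium: σ_y = 324.0 MPa, ρ = 4500 kg/m³
  nickel superalloy: σ_y = 1110 MPa, ρ = 8446 kg/m³
  beryllium: M = 22.5×10⁻³
  aluminum alloy: M = 19.8×10⁻³
  nickel superalloy: M = 12.7×10⁻³
  commercially pure titanium: M = 10.5×10⁻³
Highest index: beryllium.

beryllium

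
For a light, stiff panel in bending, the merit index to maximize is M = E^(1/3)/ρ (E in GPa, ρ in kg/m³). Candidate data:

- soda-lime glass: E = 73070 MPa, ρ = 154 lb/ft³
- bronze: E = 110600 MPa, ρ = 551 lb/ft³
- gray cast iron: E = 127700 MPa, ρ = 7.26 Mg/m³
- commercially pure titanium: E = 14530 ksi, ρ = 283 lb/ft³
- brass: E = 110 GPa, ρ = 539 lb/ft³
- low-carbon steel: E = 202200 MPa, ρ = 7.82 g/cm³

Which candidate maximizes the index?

soda-lime glass

Normalizing units and computing the index:
  soda-lime glass: E = 73.07 GPa, ρ = 2467 kg/m³
  bronze: E = 110.6 GPa, ρ = 8826 kg/m³
  gray cast iron: E = 127.7 GPa, ρ = 7260 kg/m³
  commercially pure titanium: E = 100.2 GPa, ρ = 4533 kg/m³
  brass: E = 110.0 GPa, ρ = 8634 kg/m³
  low-carbon steel: E = 202.2 GPa, ρ = 7820 kg/m³
  soda-lime glass: M = 1.69×10⁻³
  commercially pure titanium: M = 1.02×10⁻³
  low-carbon steel: M = 0.751×10⁻³
  gray cast iron: M = 0.694×10⁻³
  brass: M = 0.555×10⁻³
  bronze: M = 0.544×10⁻³
Soda-lime glass ranks first.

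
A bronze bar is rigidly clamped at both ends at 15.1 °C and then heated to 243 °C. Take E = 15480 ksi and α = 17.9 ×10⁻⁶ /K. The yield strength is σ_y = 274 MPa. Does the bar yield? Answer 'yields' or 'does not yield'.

E = 15480 ksi = 106.7 GPa.
ΔT = 227.9 K. Constrained thermal stress σ = E·α·ΔT = 106.7×10³ MPa × 17.9×10⁻⁶ × 227.9 = 435 MPa (compressive).
Compare to σ_y = 274 MPa: σ ≥ σ_y, so it yields.

yields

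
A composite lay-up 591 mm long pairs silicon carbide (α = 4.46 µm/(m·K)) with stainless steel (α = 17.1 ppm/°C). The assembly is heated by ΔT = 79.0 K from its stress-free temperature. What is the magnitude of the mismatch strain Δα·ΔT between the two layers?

Δα = |4.46 − 17.1|×10⁻⁶/K = 12.6×10⁻⁶/K.
Mismatch strain = Δα·ΔT = 12.6×10⁻⁶ × 79.0 = 9.99×10⁻⁴.

9.99×10⁻⁴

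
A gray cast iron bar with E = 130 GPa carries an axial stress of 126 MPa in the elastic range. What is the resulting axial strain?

ε = σ/E = 126 / 130000 = 9.69×10⁻⁴.

9.69×10⁻⁴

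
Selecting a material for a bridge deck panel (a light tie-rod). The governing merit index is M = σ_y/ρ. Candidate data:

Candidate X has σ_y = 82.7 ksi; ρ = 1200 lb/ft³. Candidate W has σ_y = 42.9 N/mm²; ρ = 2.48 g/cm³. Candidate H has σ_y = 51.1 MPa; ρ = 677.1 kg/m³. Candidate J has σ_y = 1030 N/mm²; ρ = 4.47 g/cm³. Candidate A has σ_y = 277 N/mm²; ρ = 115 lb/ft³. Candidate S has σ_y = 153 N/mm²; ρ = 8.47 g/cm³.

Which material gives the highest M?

Convert each candidate to consistent units, then evaluate M:
  candidate X: σ_y = 570.2 MPa, ρ = 19220 kg/m³
  candidate W: σ_y = 42.90 MPa, ρ = 2480 kg/m³
  candidate H: σ_y = 51.10 MPa, ρ = 677.1 kg/m³
  candidate J: σ_y = 1030 MPa, ρ = 4470 kg/m³
  candidate A: σ_y = 277.0 MPa, ρ = 1842 kg/m³
  candidate S: σ_y = 153.0 MPa, ρ = 8470 kg/m³
  candidate J: M = 230 kN·m/kg
  candidate A: M = 150 kN·m/kg
  candidate H: M = 75.5 kN·m/kg
  candidate X: M = 29.7 kN·m/kg
  candidate S: M = 18.1 kN·m/kg
  candidate W: M = 17.3 kN·m/kg
The maximum is for candidate J.

candidate J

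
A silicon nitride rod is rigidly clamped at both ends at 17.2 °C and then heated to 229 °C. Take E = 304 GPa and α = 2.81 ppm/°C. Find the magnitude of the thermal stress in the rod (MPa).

ΔT = 211.8 K. Constrained thermal stress σ = E·α·ΔT = 304.0×10³ MPa × 2.81×10⁻⁶ × 211.8 = 181 MPa (compressive).

181 MPa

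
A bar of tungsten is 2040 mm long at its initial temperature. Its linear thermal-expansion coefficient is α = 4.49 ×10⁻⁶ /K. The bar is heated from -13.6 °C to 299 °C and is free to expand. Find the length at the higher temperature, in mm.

ΔT = 299 − (-13.6) = 312.6 K.
ΔL = α·L₀·ΔT = 4.49×10⁻⁶ × 2040 mm × 312.6 K = 2.86 mm.
L = L₀ + ΔL = 2040 + 2.86 = 2042.9 mm.

2042.9 mm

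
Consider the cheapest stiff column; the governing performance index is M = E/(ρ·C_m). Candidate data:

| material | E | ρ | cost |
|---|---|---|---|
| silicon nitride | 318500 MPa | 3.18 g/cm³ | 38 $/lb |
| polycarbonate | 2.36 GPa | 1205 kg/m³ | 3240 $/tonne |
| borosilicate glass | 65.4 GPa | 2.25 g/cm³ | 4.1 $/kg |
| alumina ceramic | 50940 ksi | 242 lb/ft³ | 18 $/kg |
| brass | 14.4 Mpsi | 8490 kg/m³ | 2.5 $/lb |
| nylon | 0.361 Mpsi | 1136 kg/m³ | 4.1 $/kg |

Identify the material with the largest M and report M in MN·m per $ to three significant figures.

borosilicate glass, M = 7.09 MN·m per $

In SI units:
  silicon nitride: E = 318.5 GPa, ρ = 3180 kg/m³, cost = 83.77 $/kg
  polycarbonate: E = 2.360 GPa, ρ = 1205 kg/m³, cost = 3.240 $/kg
  borosilicate glass: E = 65.40 GPa, ρ = 2250 kg/m³, cost = 4.100 $/kg
  alumina ceramic: E = 351.2 GPa, ρ = 3876 kg/m³, cost = 18.00 $/kg
  brass: E = 99.28 GPa, ρ = 8490 kg/m³, cost = 5.511 $/kg
  nylon: E = 2.489 GPa, ρ = 1136 kg/m³, cost = 4.100 $/kg
  borosilicate glass: M = 7.09 MN·m per $
  alumina ceramic: M = 5.03 MN·m per $
  brass: M = 2.12 MN·m per $
  silicon nitride: M = 1.20 MN·m per $
  polycarbonate: M = 0.604 MN·m per $
  nylon: M = 0.534 MN·m per $
Borosilicate glass ranks first.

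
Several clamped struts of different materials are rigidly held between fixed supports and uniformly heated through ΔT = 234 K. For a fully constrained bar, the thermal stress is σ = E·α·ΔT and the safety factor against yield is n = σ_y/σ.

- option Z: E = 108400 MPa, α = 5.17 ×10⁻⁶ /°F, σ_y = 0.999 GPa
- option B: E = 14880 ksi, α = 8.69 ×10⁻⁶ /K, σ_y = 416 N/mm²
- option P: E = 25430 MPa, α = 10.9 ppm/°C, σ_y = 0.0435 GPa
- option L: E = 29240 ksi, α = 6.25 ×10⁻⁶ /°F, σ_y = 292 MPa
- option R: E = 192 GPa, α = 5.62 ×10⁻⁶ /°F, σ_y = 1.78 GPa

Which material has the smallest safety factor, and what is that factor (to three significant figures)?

option L, n = 0.550

In consistent units (E in GPa, α in ×10⁻⁶/K, σ_y in MPa):
  option Z: E = 108.4, α = 9.31, σ_y = 999.0 → σ = 236 MPa, n = 4.23
  option B: E = 102.6, α = 8.69, σ_y = 416.0 → σ = 209 MPa, n = 1.99
  option P: E = 25.43, α = 10.9, σ_y = 43.50 → σ = 64.9 MPa, n = 0.671
  option L: E = 201.6, α = 11.2, σ_y = 292.0 → σ = 531 MPa, n = 0.550
  option R: E = 192.0, α = 10.1, σ_y = 1780 → σ = 454 MPa, n = 3.92
Smallest n: option L with n = 0.550.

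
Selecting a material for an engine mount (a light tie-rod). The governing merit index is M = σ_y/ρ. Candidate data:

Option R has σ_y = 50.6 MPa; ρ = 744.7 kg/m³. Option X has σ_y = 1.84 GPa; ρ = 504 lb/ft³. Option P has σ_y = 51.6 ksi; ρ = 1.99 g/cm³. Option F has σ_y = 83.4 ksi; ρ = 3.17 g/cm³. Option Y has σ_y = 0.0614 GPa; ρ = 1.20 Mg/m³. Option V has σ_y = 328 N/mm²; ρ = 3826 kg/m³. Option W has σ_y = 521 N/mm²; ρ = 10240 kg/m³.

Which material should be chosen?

option X

After converting to SI:
  option R: σ_y = 50.60 MPa, ρ = 744.7 kg/m³
  option X: σ_y = 1840 MPa, ρ = 8073 kg/m³
  option P: σ_y = 355.8 MPa, ρ = 1990 kg/m³
  option F: σ_y = 575.0 MPa, ρ = 3170 kg/m³
  option Y: σ_y = 61.40 MPa, ρ = 1200 kg/m³
  option V: σ_y = 328.0 MPa, ρ = 3826 kg/m³
  option W: σ_y = 521.0 MPa, ρ = 10240 kg/m³
  option X: M = 228 kN·m/kg
  option F: M = 181 kN·m/kg
  option P: M = 179 kN·m/kg
  option V: M = 85.7 kN·m/kg
  option R: M = 67.9 kN·m/kg
  option Y: M = 51.2 kN·m/kg
  option W: M = 50.9 kN·m/kg
Highest index: option X.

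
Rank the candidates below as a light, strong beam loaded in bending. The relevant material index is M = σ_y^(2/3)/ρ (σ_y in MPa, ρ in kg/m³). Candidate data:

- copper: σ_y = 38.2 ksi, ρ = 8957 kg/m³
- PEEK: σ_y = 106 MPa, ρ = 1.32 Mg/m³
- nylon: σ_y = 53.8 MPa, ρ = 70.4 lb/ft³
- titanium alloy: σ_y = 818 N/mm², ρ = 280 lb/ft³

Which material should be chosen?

Putting every candidate on a common basis:
  copper: σ_y = 263.4 MPa, ρ = 8957 kg/m³
  PEEK: σ_y = 106.0 MPa, ρ = 1320 kg/m³
  nylon: σ_y = 53.80 MPa, ρ = 1128 kg/m³
  titanium alloy: σ_y = 818.0 MPa, ρ = 4485 kg/m³
  titanium alloy: M = 19.5×10⁻³
  PEEK: M = 17.0×10⁻³
  nylon: M = 12.6×10⁻³
  copper: M = 4.59×10⁻³
Highest index: titanium alloy.

titanium alloy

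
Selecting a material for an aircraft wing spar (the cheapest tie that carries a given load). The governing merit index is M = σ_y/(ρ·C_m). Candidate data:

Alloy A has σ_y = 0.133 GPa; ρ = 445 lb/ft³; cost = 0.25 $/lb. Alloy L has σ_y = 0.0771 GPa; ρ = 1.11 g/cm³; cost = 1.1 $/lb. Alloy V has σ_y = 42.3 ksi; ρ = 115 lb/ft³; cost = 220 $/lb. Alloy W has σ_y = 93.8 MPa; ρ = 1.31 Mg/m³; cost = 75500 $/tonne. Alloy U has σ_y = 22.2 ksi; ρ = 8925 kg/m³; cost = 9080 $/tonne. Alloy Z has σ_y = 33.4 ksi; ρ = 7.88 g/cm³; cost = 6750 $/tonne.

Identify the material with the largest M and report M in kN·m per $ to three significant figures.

After converting to SI:
  alloy A: σ_y = 133.0 MPa, ρ = 7128 kg/m³, cost = 0.5511 $/kg
  alloy L: σ_y = 77.10 MPa, ρ = 1110 kg/m³, cost = 2.425 $/kg
  alloy V: σ_y = 291.6 MPa, ρ = 1842 kg/m³, cost = 485.0 $/kg
  alloy W: σ_y = 93.80 MPa, ρ = 1310 kg/m³, cost = 75.50 $/kg
  alloy U: σ_y = 153.1 MPa, ρ = 8925 kg/m³, cost = 9.080 $/kg
  alloy Z: σ_y = 230.3 MPa, ρ = 7880 kg/m³, cost = 6.750 $/kg
  alloy A: M = 33.9 kN·m per $
  alloy L: M = 28.6 kN·m per $
  alloy Z: M = 4.33 kN·m per $
  alloy U: M = 1.89 kN·m per $
  alloy W: M = 0.948 kN·m per $
  alloy V: M = 0.326 kN·m per $
Alloy A ranks first.

alloy A, M = 33.9 kN·m per $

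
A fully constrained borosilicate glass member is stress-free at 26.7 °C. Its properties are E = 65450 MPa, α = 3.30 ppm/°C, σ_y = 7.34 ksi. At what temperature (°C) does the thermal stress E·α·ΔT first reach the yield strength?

E = 65450 MPa = 65.45 GPa.
σ_y = 7.34 ksi = 50.61 MPa.
E·α·ΔT = 50.61 MPa ⇒ ΔT = 50.61 / (65.45×10³ × 3.30×10⁻⁶) = 234.3 K.
T = 26.7 + 234.3 = 261.0 °C.

261 °C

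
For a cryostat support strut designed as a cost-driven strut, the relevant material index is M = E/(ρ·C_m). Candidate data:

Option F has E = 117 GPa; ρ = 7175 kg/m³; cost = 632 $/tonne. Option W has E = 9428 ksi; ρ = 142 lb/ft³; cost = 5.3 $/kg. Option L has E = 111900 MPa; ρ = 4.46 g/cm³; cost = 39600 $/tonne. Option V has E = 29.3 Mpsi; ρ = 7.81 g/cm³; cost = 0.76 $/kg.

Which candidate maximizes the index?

After converting to SI:
  option F: E = 117.0 GPa, ρ = 7175 kg/m³, cost = 0.6320 $/kg
  option W: E = 65.00 GPa, ρ = 2275 kg/m³, cost = 5.300 $/kg
  option L: E = 111.9 GPa, ρ = 4460 kg/m³, cost = 39.60 $/kg
  option V: E = 202.0 GPa, ρ = 7810 kg/m³, cost = 0.7600 $/kg
  option V: M = 34.0 MN·m per $
  option F: M = 25.8 MN·m per $
  option W: M = 5.39 MN·m per $
  option L: M = 0.634 MN·m per $
Option V has the largest M.

option V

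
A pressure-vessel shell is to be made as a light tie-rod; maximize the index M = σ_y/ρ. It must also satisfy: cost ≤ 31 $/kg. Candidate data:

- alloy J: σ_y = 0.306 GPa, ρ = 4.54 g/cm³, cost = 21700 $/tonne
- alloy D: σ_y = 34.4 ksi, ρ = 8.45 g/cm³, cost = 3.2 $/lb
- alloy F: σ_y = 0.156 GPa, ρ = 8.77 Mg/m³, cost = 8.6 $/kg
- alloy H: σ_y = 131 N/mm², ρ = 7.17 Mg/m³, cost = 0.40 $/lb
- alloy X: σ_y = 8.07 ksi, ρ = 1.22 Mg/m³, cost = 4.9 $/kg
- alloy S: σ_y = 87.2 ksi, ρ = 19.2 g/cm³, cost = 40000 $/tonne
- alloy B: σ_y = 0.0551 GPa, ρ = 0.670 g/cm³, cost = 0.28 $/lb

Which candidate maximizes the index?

alloy B

Screen on constraints: cost ≤ 31 $/kg. Survivors: alloy J, alloy D, alloy F, alloy H, alloy X, alloy B.
After converting to SI:
  alloy J: σ_y = 306.0 MPa, ρ = 4540 kg/m³
  alloy D: σ_y = 237.2 MPa, ρ = 8450 kg/m³
  alloy F: σ_y = 156.0 MPa, ρ = 8770 kg/m³
  alloy H: σ_y = 131.0 MPa, ρ = 7170 kg/m³
  alloy X: σ_y = 55.64 MPa, ρ = 1220 kg/m³
  alloy B: σ_y = 55.10 MPa, ρ = 670.0 kg/m³
  alloy B: M = 82.2 kN·m/kg
  alloy J: M = 67.4 kN·m/kg
  alloy X: M = 45.6 kN·m/kg
  alloy D: M = 28.1 kN·m/kg
  alloy H: M = 18.3 kN·m/kg
  alloy F: M = 17.8 kN·m/kg
Highest index: alloy B.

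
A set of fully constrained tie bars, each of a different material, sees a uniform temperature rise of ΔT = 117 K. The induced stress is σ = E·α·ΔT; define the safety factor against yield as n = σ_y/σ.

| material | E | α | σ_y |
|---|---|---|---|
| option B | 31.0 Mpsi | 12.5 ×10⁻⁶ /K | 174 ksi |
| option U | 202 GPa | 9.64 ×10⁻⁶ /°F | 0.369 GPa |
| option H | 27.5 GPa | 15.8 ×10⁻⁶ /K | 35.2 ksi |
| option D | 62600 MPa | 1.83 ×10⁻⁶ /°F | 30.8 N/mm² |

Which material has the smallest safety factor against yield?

With everything in SI (GPa, ×10⁻⁶/K, MPa):
  option B: E = 213.7, α = 12.5, σ_y = 1200 → σ = 313 MPa, n = 3.84
  option U: E = 202.0, α = 17.4, σ_y = 369.0 → σ = 410 MPa, n = 0.900
  option H: E = 27.50, α = 15.8, σ_y = 242.7 → σ = 50.8 MPa, n = 4.77
  option D: E = 62.60, α = 3.29, σ_y = 30.80 → σ = 24.1 MPa, n = 1.28
Smallest n: option U with n = 0.900.

option U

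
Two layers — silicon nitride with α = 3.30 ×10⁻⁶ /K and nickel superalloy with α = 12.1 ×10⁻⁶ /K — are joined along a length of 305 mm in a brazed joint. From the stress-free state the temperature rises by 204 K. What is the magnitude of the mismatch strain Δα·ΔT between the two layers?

1.80×10⁻³

Δα = |3.30 − 12.1|×10⁻⁶/K = 8.80×10⁻⁶/K.
Mismatch strain = Δα·ΔT = 8.80×10⁻⁶ × 204.0 = 1.80×10⁻³.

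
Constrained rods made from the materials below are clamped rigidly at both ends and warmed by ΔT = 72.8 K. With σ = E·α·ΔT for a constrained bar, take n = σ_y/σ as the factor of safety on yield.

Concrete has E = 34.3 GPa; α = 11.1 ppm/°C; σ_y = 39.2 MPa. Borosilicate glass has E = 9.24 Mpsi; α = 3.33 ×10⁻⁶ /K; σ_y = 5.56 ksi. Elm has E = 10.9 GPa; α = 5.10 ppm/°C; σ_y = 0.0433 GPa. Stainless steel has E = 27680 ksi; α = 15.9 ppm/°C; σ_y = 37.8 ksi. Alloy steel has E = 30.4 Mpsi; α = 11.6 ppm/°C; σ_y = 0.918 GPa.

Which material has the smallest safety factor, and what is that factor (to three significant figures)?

stainless steel, n = 1.18

Converting E to GPa, α to ×10⁻⁶/K, σ_y to MPa, then σ and n for each:
  concrete: E = 34.30, α = 11.1, σ_y = 39.20 → σ = 27.7 MPa, n = 1.41
  borosilicate glass: E = 63.71, α = 3.33, σ_y = 38.33 → σ = 15.4 MPa, n = 2.48
  elm: E = 10.90, α = 5.10, σ_y = 43.30 → σ = 4.05 MPa, n = 10.7
  stainless steel: E = 190.8, α = 15.9, σ_y = 260.6 → σ = 221 MPa, n = 1.18
  alloy steel: E = 209.6, α = 11.6, σ_y = 918.0 → σ = 177 MPa, n = 5.19
Stainless steel has the lowest safety factor, n = 1.18.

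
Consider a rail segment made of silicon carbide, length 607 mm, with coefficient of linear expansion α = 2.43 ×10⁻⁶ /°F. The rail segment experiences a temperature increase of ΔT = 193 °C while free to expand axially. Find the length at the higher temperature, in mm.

607.51 mm

Convert α: 2.43×10⁻⁶/°F × (9/5) = 4.37×10⁻⁶/K.
ΔL = α·L₀·ΔT = 4.37×10⁻⁶ × 607 mm × 193.0 K = 0.512 mm.
L = L₀ + ΔL = 607 + 0.512 = 607.51 mm.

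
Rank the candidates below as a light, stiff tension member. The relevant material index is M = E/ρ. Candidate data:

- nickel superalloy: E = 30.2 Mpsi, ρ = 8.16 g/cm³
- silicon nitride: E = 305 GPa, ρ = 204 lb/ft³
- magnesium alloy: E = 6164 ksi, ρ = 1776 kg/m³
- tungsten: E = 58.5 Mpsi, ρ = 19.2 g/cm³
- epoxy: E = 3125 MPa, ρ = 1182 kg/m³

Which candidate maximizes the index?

After converting to SI:
  nickel superalloy: E = 208.2 GPa, ρ = 8160 kg/m³
  silicon nitride: E = 305.0 GPa, ρ = 3268 kg/m³
  magnesium alloy: E = 42.50 GPa, ρ = 1776 kg/m³
  tungsten: E = 403.3 GPa, ρ = 19200 kg/m³
  epoxy: E = 3.125 GPa, ρ = 1182 kg/m³
  silicon nitride: M = 93.3 MN·m/kg
  nickel superalloy: M = 25.5 MN·m/kg
  magnesium alloy: M = 23.9 MN·m/kg
  tungsten: M = 21.0 MN·m/kg
  epoxy: M = 2.64 MN·m/kg
Silicon nitride has the largest M.

silicon nitride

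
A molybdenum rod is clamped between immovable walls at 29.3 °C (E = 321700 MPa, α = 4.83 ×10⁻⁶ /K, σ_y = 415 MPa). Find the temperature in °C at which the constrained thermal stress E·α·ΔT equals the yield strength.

E = 321700 MPa = 321.7 GPa.
E·α·ΔT = 415.0 MPa ⇒ ΔT = 415.0 / (321.7×10³ × 4.83×10⁻⁶) = 267.1 K.
T = 29.3 + 267.1 = 296.4 °C.

296 °C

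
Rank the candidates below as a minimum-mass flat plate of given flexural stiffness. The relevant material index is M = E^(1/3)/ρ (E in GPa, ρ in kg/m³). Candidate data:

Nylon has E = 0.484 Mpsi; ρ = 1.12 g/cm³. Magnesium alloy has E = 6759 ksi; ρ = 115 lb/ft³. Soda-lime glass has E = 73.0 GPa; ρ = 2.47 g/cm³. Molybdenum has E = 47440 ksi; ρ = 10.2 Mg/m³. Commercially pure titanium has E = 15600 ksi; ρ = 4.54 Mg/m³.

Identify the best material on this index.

After converting to SI:
  nylon: E = 3.337 GPa, ρ = 1120 kg/m³
  magnesium alloy: E = 46.60 GPa, ρ = 1842 kg/m³
  soda-lime glass: E = 73.00 GPa, ρ = 2470 kg/m³
  molybdenum: E = 327.1 GPa, ρ = 10200 kg/m³
  commercially pure titanium: E = 107.6 GPa, ρ = 4540 kg/m³
  magnesium alloy: M = 1.95×10⁻³
  soda-lime glass: M = 1.69×10⁻³
  nylon: M = 1.33×10⁻³
  commercially pure titanium: M = 1.05×10⁻³
  molybdenum: M = 0.675×10⁻³
The maximum is for magnesium alloy.

magnesium alloy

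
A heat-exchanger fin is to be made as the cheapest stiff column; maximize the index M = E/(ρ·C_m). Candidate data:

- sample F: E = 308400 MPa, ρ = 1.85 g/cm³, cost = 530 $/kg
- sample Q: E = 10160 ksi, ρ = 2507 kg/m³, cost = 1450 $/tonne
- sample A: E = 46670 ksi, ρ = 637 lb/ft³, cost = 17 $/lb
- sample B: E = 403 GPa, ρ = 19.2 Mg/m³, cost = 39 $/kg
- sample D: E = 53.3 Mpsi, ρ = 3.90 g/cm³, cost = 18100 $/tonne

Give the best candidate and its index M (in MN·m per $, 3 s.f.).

Putting every candidate on a common basis:
  sample F: E = 308.4 GPa, ρ = 1850 kg/m³, cost = 530.0 $/kg
  sample Q: E = 70.05 GPa, ρ = 2507 kg/m³, cost = 1.450 $/kg
  sample A: E = 321.8 GPa, ρ = 10200 kg/m³, cost = 37.48 $/kg
  sample B: E = 403.0 GPa, ρ = 19200 kg/m³, cost = 39.00 $/kg
  sample D: E = 367.5 GPa, ρ = 3900 kg/m³, cost = 18.10 $/kg
  sample Q: M = 19.3 MN·m per $
  sample D: M = 5.21 MN·m per $
  sample A: M = 0.841 MN·m per $
  sample B: M = 0.538 MN·m per $
  sample F: M = 0.315 MN·m per $
The maximum is for sample Q.

sample Q, M = 19.3 MN·m per $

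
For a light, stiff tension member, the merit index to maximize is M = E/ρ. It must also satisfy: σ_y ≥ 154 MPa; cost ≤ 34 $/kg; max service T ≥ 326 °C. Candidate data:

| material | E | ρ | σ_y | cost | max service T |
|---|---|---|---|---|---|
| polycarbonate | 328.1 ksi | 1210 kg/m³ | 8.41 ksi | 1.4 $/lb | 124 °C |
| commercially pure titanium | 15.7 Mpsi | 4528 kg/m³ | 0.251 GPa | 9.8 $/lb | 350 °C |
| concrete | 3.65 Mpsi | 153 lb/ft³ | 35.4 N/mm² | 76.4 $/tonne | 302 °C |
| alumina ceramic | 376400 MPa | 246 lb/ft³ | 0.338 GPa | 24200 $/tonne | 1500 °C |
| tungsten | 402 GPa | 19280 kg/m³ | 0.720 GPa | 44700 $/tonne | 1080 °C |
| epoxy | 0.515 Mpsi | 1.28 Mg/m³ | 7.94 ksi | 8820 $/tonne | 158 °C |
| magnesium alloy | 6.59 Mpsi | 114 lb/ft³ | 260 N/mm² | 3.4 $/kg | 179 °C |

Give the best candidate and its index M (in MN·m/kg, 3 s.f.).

alumina ceramic, M = 95.5 MN·m/kg

Screen on constraints: σ_y ≥ 154 MPa; cost ≤ 34 $/kg; max service T ≥ 326 °C. Survivors: commercially pure titanium, alumina ceramic.
In SI units:
  commercially pure titanium: E = 108.2 GPa, ρ = 4528 kg/m³
  alumina ceramic: E = 376.4 GPa, ρ = 3941 kg/m³
  alumina ceramic: M = 95.5 MN·m/kg
  commercially pure titanium: M = 23.9 MN·m/kg
The maximum is for alumina ceramic.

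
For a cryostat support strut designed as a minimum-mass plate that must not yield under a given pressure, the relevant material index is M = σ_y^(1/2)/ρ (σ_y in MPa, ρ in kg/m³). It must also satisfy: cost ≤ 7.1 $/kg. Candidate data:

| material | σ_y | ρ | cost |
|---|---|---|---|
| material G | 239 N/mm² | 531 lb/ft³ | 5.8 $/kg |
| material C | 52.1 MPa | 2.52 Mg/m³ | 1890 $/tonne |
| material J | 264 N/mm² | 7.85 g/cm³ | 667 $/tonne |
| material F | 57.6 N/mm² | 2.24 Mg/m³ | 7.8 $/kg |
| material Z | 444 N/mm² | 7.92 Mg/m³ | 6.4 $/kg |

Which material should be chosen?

Screen on constraints: cost ≤ 7.1 $/kg. Survivors: material G, material C, material J, material Z.
Convert each candidate to consistent units, then evaluate M:
  material G: σ_y = 239.0 MPa, ρ = 8506 kg/m³
  material C: σ_y = 52.10 MPa, ρ = 2520 kg/m³
  material J: σ_y = 264.0 MPa, ρ = 7850 kg/m³
  material Z: σ_y = 444.0 MPa, ρ = 7920 kg/m³
  material C: M = 2.86×10⁻³
  material Z: M = 2.66×10⁻³
  material J: M = 2.07×10⁻³
  material G: M = 1.82×10⁻³
The maximum is for material C.

material C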